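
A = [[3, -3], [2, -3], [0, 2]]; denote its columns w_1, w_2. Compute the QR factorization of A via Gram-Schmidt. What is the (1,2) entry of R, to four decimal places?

w_1 = (3, 2, 0); ‖w_1‖ = 3.6056, so e_1 = (0.8321, 0.5547, 0.0000).
r_{12} = e_1·w_2 = -4.1603.

r_{12} = -4.1603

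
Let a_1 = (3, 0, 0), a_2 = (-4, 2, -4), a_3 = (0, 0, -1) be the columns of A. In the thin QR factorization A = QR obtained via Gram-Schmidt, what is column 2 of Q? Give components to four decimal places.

q_1 = a_1/‖a_1‖ = (3, 0, 0)/3.0000 = (1.0000, 0.0000, 0.0000).
r_{12} = q_1·a_2 = -4.0000.
u_2 = a_2 + 4.0000·q_1 = (0.0000, 2.0000, -4.0000).
‖u_2‖ = 4.4721, so q_2 = (0.0000, 0.4472, -0.8944).

q_2 = (0.0000, 0.4472, -0.8944)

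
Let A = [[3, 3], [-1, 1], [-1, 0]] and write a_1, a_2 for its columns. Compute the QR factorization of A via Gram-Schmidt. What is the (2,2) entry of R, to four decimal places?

e_1 = a_1/‖a_1‖ = (3, -1, -1)/3.3166 = (0.9045, -0.3015, -0.3015).
r_{12} = e_1·a_2 = 2.4121.
u_2 = a_2 − 2.4121·e_1 = (0.8182, 1.7273, 0.7273).
r_{22} = ‖u_2‖ = 2.0449.

r_{22} = 2.0449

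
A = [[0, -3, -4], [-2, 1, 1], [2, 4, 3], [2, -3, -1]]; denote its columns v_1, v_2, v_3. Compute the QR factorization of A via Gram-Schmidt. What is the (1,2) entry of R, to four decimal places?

q_1 = v_1/‖v_1‖ = (0, -2, 2, 2)/3.4641 = (0.0000, -0.5774, 0.5774, 0.5774).
r_{12} = q_1·v_2 = 0.0000.

r_{12} = 0.0000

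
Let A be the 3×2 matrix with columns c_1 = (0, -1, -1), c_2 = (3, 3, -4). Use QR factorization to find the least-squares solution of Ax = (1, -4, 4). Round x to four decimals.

c_1 = (0, -1, -1); ‖c_1‖ = 1.4142, so e_1 = (0.0000, -0.7071, -0.7071).
e_1·c_2 = 0.0000·3 + (-0.7071)·3 + (-0.7071)·(-4) = 0.7071.
u_2 = c_2 − 0.7071·e_1 = (3.0000, 3.5000, -3.5000).
‖u_2‖ = 5.7879, so e_2 = (0.5183, 0.6047, -0.6047).
Qᵀb = (0.0000, -4.3193).
Back-substitute: x_2 = -4.3193/5.7879 = -0.7463.
x_1 = (0.0000 − 0.7071·(-0.7463))/1.4142 = 0.3731.

x = (0.3731, -0.7463)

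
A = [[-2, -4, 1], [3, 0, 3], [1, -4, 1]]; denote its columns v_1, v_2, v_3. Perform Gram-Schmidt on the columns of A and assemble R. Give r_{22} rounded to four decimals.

r_{22} = 5.5549

v_1 = (-2, 3, 1); ‖v_1‖ = 3.7417, so q_1 = (-0.5345, 0.8018, 0.2673).
q_1·v_2 = (-0.5345)·(-4) + 0.8018·0 + 0.2673·(-4) = 1.0690.
u_2 = v_2 − 1.0690·q_1 = (-3.4286, -0.8571, -4.2857).
r_{22} = ‖u_2‖ = 5.5549.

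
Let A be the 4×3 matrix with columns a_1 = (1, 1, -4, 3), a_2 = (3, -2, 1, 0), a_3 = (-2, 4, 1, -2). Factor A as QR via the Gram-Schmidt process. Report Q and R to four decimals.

Q = [[0.1925, 0.8416, 0.4997], [0.1925, -0.5109, 0.8145], [-0.7698, 0.1503, 0.1300], [0.5774, 0.0902, -0.2647]], R = [[5.1962, -0.5774, -1.5396], [0.0000, 3.6968, -3.7570], [0.0000, 0.0000, 2.9180]]

a_1 = (1, 1, -4, 3); ‖a_1‖ = 5.1962, so e_1 = (0.1925, 0.1925, -0.7698, 0.5774).
e_1·a_2 = 0.1925·3 + 0.1925·(-2) + (-0.7698)·1 + 0.5774·0 = -0.5774.
u_2 = a_2 + 0.5774·e_1 = (3.1111, -1.8889, 0.5556, 0.3333).
‖u_2‖ = 3.6968, so e_2 = (0.8416, -0.5109, 0.1503, 0.0902).
e_1·a_3 = 0.1925·(-2) + 0.1925·4 + (-0.7698)·1 + 0.5774·(-2) = -1.5396; e_2·a_3 = 0.8416·(-2) + (-0.5109)·4 + 0.1503·1 + 0.0902·(-2) = -3.7570.
u_3 = a_3 + 1.5396·e_1 + 3.7570·e_2 = (1.4580, 2.3767, 0.3794, -0.7724).
‖u_3‖ = 2.9180, so e_3 = (0.4997, 0.8145, 0.1300, -0.2647).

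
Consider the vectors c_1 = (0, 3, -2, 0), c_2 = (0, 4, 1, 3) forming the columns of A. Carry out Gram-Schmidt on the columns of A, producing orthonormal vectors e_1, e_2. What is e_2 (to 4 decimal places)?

e_2 = (0.0000, 0.3955, 0.5933, 0.7011)

e_1 = c_1/‖c_1‖ = (0, 3, -2, 0)/3.6056 = (0.0000, 0.8321, -0.5547, 0.0000).
r_{12} = e_1·c_2 = 2.7735.
u_2 = c_2 − 2.7735·e_1 = (0.0000, 1.6923, 2.5385, 3.0000).
‖u_2‖ = 4.2787, so e_2 = (0.0000, 0.3955, 0.5933, 0.7011).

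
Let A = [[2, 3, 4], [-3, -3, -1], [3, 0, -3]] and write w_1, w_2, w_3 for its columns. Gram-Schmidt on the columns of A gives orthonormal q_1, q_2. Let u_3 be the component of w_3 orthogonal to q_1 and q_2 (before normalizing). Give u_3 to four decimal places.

u_3 = (0.9474, 0.9474, 0.3158)

w_1 = (2, -3, 3); ‖w_1‖ = 4.6904, so q_1 = (0.4264, -0.6396, 0.6396).
q_1·w_2 = 0.4264·3 + (-0.6396)·(-3) + 0.6396·0 = 3.1980.
u_2 = w_2 − 3.1980·q_1 = (1.6364, -0.9545, -2.0455).
‖u_2‖ = 2.7880, so q_2 = (0.5869, -0.3424, -0.7337).
q_1·w_3 = 0.4264·4 + (-0.6396)·(-1) + 0.6396·(-3) = 0.4264; q_2·w_3 = 0.5869·4 + (-0.3424)·(-1) + (-0.7337)·(-3) = 4.8912.
u_3 = w_3 − 0.4264·q_1 − 4.8912·q_2 = (0.9474, 0.9474, 0.3158).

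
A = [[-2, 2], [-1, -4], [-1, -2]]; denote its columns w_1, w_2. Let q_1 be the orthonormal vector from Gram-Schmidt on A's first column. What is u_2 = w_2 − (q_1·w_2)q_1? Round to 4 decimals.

u_2 = (2.6667, -3.6667, -1.6667)

q_1 = w_1/‖w_1‖ = (-2, -1, -1)/2.4495 = (-0.8165, -0.4082, -0.4082).
r_{12} = q_1·w_2 = 0.8165.
u_2 = w_2 − 0.8165·q_1 = (2.6667, -3.6667, -1.6667).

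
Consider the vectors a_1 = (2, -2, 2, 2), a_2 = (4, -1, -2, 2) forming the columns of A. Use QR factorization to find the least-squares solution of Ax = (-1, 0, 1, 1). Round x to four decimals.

e_1 = a_1/‖a_1‖ = (2, -2, 2, 2)/4.0000 = (0.5000, -0.5000, 0.5000, 0.5000).
r_{12} = e_1·a_2 = 2.5000.
u_2 = a_2 − 2.5000·e_1 = (2.7500, 0.2500, -3.2500, 0.7500).
‖u_2‖ = 4.3301, so e_2 = (0.6351, 0.0577, -0.7506, 0.1732).
Qᵀb = (0.5000, -1.2124).
Back-substitute: x_2 = -1.2124/4.3301 = -0.2800.
x_1 = (0.5000 − 2.5000·(-0.2800))/4.0000 = 0.3000.

x = (0.3000, -0.2800)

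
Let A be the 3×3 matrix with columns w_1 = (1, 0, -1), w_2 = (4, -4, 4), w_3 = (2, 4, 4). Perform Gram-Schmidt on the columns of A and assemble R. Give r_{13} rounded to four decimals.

r_{13} = -1.4142

w_1 = (1, 0, -1); ‖w_1‖ = 1.4142, so e_1 = (0.7071, 0.0000, -0.7071).
r_{13} = e_1·w_3 = -1.4142.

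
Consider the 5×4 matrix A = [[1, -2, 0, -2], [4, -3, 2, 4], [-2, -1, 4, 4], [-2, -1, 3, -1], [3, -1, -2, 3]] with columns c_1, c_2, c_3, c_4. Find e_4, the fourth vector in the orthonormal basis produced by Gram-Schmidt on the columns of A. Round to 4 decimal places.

e_4 = (-0.1519, -0.2621, 0.6344, -0.2205, 0.6761)

e_1 = c_1/‖c_1‖ = (1, 4, -2, -2, 3)/5.8310 = (0.1715, 0.6860, -0.3430, -0.3430, 0.5145).
r_{12} = e_1·c_2 = -2.2295.
u_2 = c_2 + 2.2295·e_1 = (-1.6176, -1.4706, -1.7647, -1.7647, 0.1471).
‖u_2‖ = 3.3211, so e_2 = (-0.4871, -0.4428, -0.5314, -0.5314, 0.0443).
r_{13} = e_1·c_3 = -2.0580; r_{23} = e_2·c_3 = -4.6938.
u_3 = c_3 + 2.0580·e_1 + 4.6938·e_2 = (-1.9333, 1.3333, 0.8000, -0.2000, -0.7333).
‖u_3‖ = 2.5949, so e_3 = (-0.7451, 0.5138, 0.3083, -0.0771, -0.2826).
r_{14} = e_1·c_4 = 2.9155; r_{24} = e_2·c_4 = -2.2583; r_{34} = e_3·c_4 = 4.0079.
u_4 = c_4 − 2.9155·e_1 + 2.2583·e_2 − 4.0079·e_3 = (-0.6139, -1.0594, 2.5644, -0.8911, 2.7327).
‖u_4‖ = 4.0419, so e_4 = (-0.1519, -0.2621, 0.6344, -0.2205, 0.6761).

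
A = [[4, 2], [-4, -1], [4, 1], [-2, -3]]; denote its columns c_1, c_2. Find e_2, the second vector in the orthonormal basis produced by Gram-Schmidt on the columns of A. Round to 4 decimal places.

c_1 = (4, -4, 4, -2); ‖c_1‖ = 7.2111, so e_1 = (0.5547, -0.5547, 0.5547, -0.2774).
e_1·c_2 = 0.5547·2 + (-0.5547)·(-1) + 0.5547·1 + (-0.2774)·(-3) = 3.0509.
u_2 = c_2 − 3.0509·e_1 = (0.3077, 0.6923, -0.6923, -2.1538).
‖u_2‖ = 2.3859, so e_2 = (0.1290, 0.2902, -0.2902, -0.9028).

e_2 = (0.1290, 0.2902, -0.2902, -0.9028)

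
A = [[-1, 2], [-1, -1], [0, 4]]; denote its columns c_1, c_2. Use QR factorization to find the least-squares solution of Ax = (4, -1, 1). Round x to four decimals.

e_1 = c_1/‖c_1‖ = (-1, -1, 0)/1.4142 = (-0.7071, -0.7071, 0.0000).
r_{12} = e_1·c_2 = -0.7071.
u_2 = c_2 + 0.7071·e_1 = (1.5000, -1.5000, 4.0000).
‖u_2‖ = 4.5277, so e_2 = (0.3313, -0.3313, 0.8835).
Qᵀb = (-2.1213, 2.5399).
Back-substitute: x_2 = 2.5399/4.5277 = 0.5610.
x_1 = (-2.1213 + 0.7071·0.5610)/1.4142 = -1.2195.

x = (-1.2195, 0.5610)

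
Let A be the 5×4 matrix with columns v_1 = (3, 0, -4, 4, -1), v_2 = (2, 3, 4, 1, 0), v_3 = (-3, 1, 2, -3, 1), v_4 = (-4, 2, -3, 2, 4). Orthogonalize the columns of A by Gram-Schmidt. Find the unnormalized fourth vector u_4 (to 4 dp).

u_4 = (-1.1148, -0.9344, 0.6831, 2.3005, 3.1257)

v_1 = (3, 0, -4, 4, -1); ‖v_1‖ = 6.4807, so q_1 = (0.4629, 0.0000, -0.6172, 0.6172, -0.1543).
q_1·v_2 = 0.4629·2 + 0.0000·3 + (-0.6172)·4 + 0.6172·1 + (-0.1543)·0 = -0.9258.
u_2 = v_2 + 0.9258·q_1 = (2.4286, 3.0000, 3.4286, 1.5714, -0.1429).
‖u_2‖ = 5.3984, so q_2 = (0.4499, 0.5557, 0.6351, 0.2911, -0.0265).
q_1·v_3 = 0.4629·(-3) + 0.0000·1 + (-0.6172)·2 + 0.6172·(-3) + (-0.1543)·1 = -4.6291; q_2·v_3 = 0.4499·(-3) + 0.5557·1 + 0.6351·2 + 0.2911·(-3) + (-0.0265)·1 = -0.4234.
u_3 = v_3 + 4.6291·q_1 + 0.4234·q_2 = (-0.6667, 1.2353, -0.5882, -0.0196, 0.2745).
‖u_3‖ = 1.5467, so q_3 = (-0.4310, 0.7987, -0.3803, -0.0127, 0.1775).
q_1·v_4 = 0.4629·(-4) + 0.0000·2 + (-0.6172)·(-3) + 0.6172·2 + (-0.1543)·4 = 0.6172; q_2·v_4 = 0.4499·(-4) + 0.5557·2 + 0.6351·(-3) + 0.2911·2 + (-0.0265)·4 = -2.1170; q_3·v_4 = (-0.4310)·(-4) + 0.7987·2 + (-0.3803)·(-3) + (-0.0127)·2 + 0.1775·4 = 5.1471.
u_4 = v_4 − 0.6172·q_1 + 2.1170·q_2 − 5.1471·q_3 = (-1.1148, -0.9344, 0.6831, 2.3005, 3.1257).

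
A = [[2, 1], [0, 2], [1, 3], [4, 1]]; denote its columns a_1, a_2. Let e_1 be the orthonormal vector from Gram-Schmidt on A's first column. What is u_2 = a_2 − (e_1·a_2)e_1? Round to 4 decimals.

u_2 = (0.1429, 2.0000, 2.5714, -0.7143)

e_1 = a_1/‖a_1‖ = (2, 0, 1, 4)/4.5826 = (0.4364, 0.0000, 0.2182, 0.8729).
r_{12} = e_1·a_2 = 1.9640.
u_2 = a_2 − 1.9640·e_1 = (0.1429, 2.0000, 2.5714, -0.7143).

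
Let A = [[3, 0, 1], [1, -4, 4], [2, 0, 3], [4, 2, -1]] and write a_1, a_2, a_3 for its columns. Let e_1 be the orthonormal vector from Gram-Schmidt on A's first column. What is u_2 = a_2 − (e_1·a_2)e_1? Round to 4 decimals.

a_1 = (3, 1, 2, 4); ‖a_1‖ = 5.4772, so e_1 = (0.5477, 0.1826, 0.3651, 0.7303).
e_1·a_2 = 0.5477·0 + 0.1826·(-4) + 0.3651·0 + 0.7303·2 = 0.7303.
u_2 = a_2 − 0.7303·e_1 = (-0.4000, -4.1333, -0.2667, 1.4667).

u_2 = (-0.4000, -4.1333, -0.2667, 1.4667)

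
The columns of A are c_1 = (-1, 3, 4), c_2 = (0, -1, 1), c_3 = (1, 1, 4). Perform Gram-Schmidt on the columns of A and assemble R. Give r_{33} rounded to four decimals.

c_1 = (-1, 3, 4); ‖c_1‖ = 5.0990, so e_1 = (-0.1961, 0.5883, 0.7845).
e_1·c_2 = (-0.1961)·0 + 0.5883·(-1) + 0.7845·1 = 0.1961.
u_2 = c_2 − 0.1961·e_1 = (0.0385, -1.1154, 0.8462).
‖u_2‖ = 1.4005, so e_2 = (0.0275, -0.7964, 0.6042).
e_1·c_3 = (-0.1961)·1 + 0.5883·1 + 0.7845·4 = 3.5301; e_2·c_3 = 0.0275·1 + (-0.7964)·1 + 0.6042·4 = 1.6477.
u_3 = c_3 − 3.5301·e_1 − 1.6477·e_2 = (1.6471, 0.2353, 0.2353).
r_{33} = ‖u_3‖ = 1.6803.

r_{33} = 1.6803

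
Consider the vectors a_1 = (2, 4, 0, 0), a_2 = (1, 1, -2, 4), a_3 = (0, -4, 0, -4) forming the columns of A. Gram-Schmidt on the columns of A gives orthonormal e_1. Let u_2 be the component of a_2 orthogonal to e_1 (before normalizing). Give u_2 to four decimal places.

e_1 = a_1/‖a_1‖ = (2, 4, 0, 0)/4.4721 = (0.4472, 0.8944, 0.0000, 0.0000).
r_{12} = e_1·a_2 = 1.3416.
u_2 = a_2 − 1.3416·e_1 = (0.4000, -0.2000, -2.0000, 4.0000).

u_2 = (0.4000, -0.2000, -2.0000, 4.0000)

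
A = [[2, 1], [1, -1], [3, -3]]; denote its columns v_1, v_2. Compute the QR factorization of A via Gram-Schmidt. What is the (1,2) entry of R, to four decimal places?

r_{12} = -2.1381

q_1 = v_1/‖v_1‖ = (2, 1, 3)/3.7417 = (0.5345, 0.2673, 0.8018).
r_{12} = q_1·v_2 = -2.1381.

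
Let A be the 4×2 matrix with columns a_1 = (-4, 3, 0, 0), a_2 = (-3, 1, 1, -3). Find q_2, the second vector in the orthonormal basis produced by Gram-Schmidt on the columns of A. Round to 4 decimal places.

q_2 = (-0.1809, -0.2412, 0.3015, -0.9045)

a_1 = (-4, 3, 0, 0); ‖a_1‖ = 5.0000, so q_1 = (-0.8000, 0.6000, 0.0000, 0.0000).
q_1·a_2 = (-0.8000)·(-3) + 0.6000·1 + 0.0000·1 + 0.0000·(-3) = 3.0000.
u_2 = a_2 − 3.0000·q_1 = (-0.6000, -0.8000, 1.0000, -3.0000).
‖u_2‖ = 3.3166, so q_2 = (-0.1809, -0.2412, 0.3015, -0.9045).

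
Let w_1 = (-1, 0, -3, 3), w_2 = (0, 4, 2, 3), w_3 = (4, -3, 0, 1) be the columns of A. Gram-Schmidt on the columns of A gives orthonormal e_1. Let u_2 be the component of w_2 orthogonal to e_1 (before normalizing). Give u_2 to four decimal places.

u_2 = (0.1579, 4.0000, 2.4737, 2.5263)

e_1 = w_1/‖w_1‖ = (-1, 0, -3, 3)/4.3589 = (-0.2294, 0.0000, -0.6882, 0.6882).
r_{12} = e_1·w_2 = 0.6882.
u_2 = w_2 − 0.6882·e_1 = (0.1579, 4.0000, 2.4737, 2.5263).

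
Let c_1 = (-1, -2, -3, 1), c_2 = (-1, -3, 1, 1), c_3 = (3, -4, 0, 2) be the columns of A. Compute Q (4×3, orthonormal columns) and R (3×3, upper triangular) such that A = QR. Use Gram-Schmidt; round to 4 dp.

c_1 = (-1, -2, -3, 1); ‖c_1‖ = 3.8730, so q_1 = (-0.2582, -0.5164, -0.7746, 0.2582).
q_1·c_2 = (-0.2582)·(-1) + (-0.5164)·(-3) + (-0.7746)·1 + 0.2582·1 = 1.2910.
u_2 = c_2 − 1.2910·q_1 = (-0.6667, -2.3333, 2.0000, 0.6667).
‖u_2‖ = 3.2146, so q_2 = (-0.2074, -0.7259, 0.6222, 0.2074).
q_1·c_3 = (-0.2582)·3 + (-0.5164)·(-4) + (-0.7746)·0 + 0.2582·2 = 1.8074; q_2·c_3 = (-0.2074)·3 + (-0.7259)·(-4) + 0.6222·0 + 0.2074·2 = 2.6961.
u_3 = c_3 − 1.8074·q_1 − 2.6961·q_2 = (4.0258, -1.1097, -0.2774, 0.9742).
‖u_3‖ = 4.2970, so q_3 = (0.9369, -0.2582, -0.0646, 0.2267).

Q = [[-0.2582, -0.2074, 0.9369], [-0.5164, -0.7259, -0.2582], [-0.7746, 0.6222, -0.0646], [0.2582, 0.2074, 0.2267]], R = [[3.8730, 1.2910, 1.8074], [0.0000, 3.2146, 2.6961], [0.0000, 0.0000, 4.2970]]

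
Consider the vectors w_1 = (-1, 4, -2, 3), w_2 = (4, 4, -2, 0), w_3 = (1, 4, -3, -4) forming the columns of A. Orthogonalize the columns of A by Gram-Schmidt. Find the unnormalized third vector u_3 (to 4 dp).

w_1 = (-1, 4, -2, 3); ‖w_1‖ = 5.4772, so q_1 = (-0.1826, 0.7303, -0.3651, 0.5477).
q_1·w_2 = (-0.1826)·4 + 0.7303·4 + (-0.3651)·(-2) + 0.5477·0 = 2.9212.
u_2 = w_2 − 2.9212·q_1 = (4.5333, 1.8667, -0.9333, -1.6000).
‖u_2‖ = 5.2409, so q_2 = (0.8650, 0.3562, -0.1781, -0.3053).
q_1·w_3 = (-0.1826)·1 + 0.7303·4 + (-0.3651)·(-3) + 0.5477·(-4) = 1.6432; q_2·w_3 = 0.8650·1 + 0.3562·4 + (-0.1781)·(-3) + (-0.3053)·(-4) = 4.0451.
u_3 = w_3 − 1.6432·q_1 − 4.0451·q_2 = (-2.1990, 1.3592, -1.6796, -3.6650).

u_3 = (-2.1990, 1.3592, -1.6796, -3.6650)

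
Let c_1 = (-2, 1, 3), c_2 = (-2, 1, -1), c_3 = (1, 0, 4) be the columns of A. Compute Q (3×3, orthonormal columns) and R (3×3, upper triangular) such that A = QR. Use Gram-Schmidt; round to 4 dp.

c_1 = (-2, 1, 3); ‖c_1‖ = 3.7417, so q_1 = (-0.5345, 0.2673, 0.8018).
q_1·c_2 = (-0.5345)·(-2) + 0.2673·1 + 0.8018·(-1) = 0.5345.
u_2 = c_2 − 0.5345·q_1 = (-1.7143, 0.8571, -1.4286).
‖u_2‖ = 2.3905, so q_2 = (-0.7171, 0.3586, -0.5976).
q_1·c_3 = (-0.5345)·1 + 0.2673·0 + 0.8018·4 = 2.6726; q_2·c_3 = (-0.7171)·1 + 0.3586·0 + (-0.5976)·4 = -3.1076.
u_3 = c_3 − 2.6726·q_1 + 3.1076·q_2 = (0.2000, 0.4000, 0.0000).
‖u_3‖ = 0.4472, so q_3 = (0.4472, 0.8944, 0.0000).

Q = [[-0.5345, -0.7171, 0.4472], [0.2673, 0.3586, 0.8944], [0.8018, -0.5976, 0.0000]], R = [[3.7417, 0.5345, 2.6726], [0.0000, 2.3905, -3.1076], [0.0000, 0.0000, 0.4472]]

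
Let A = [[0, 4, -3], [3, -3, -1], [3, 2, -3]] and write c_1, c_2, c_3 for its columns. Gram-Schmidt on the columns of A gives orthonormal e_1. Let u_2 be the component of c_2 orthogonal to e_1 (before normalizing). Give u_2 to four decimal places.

c_1 = (0, 3, 3); ‖c_1‖ = 4.2426, so e_1 = (0.0000, 0.7071, 0.7071).
e_1·c_2 = 0.0000·4 + 0.7071·(-3) + 0.7071·2 = -0.7071.
u_2 = c_2 + 0.7071·e_1 = (4.0000, -2.5000, 2.5000).

u_2 = (4.0000, -2.5000, 2.5000)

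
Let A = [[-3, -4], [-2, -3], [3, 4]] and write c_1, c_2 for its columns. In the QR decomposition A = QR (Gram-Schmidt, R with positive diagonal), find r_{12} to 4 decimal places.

r_{12} = 6.3960

c_1 = (-3, -2, 3); ‖c_1‖ = 4.6904, so e_1 = (-0.6396, -0.4264, 0.6396).
r_{12} = e_1·c_2 = 6.3960.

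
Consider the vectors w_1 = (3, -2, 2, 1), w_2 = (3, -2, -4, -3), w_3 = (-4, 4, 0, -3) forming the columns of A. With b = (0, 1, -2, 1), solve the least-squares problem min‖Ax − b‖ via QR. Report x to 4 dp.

w_1 = (3, -2, 2, 1); ‖w_1‖ = 4.2426, so e_1 = (0.7071, -0.4714, 0.4714, 0.2357).
e_1·w_2 = 0.7071·3 + (-0.4714)·(-2) + 0.4714·(-4) + 0.2357·(-3) = 0.4714.
u_2 = w_2 − 0.4714·e_1 = (2.6667, -1.7778, -4.2222, -3.1111).
‖u_2‖ = 6.1464, so e_2 = (0.4339, -0.2892, -0.6869, -0.5062).
e_1·w_3 = 0.7071·(-4) + (-0.4714)·4 + 0.4714·0 + 0.2357·(-3) = -5.4212; e_2·w_3 = 0.4339·(-4) + (-0.2892)·4 + (-0.6869)·0 + (-0.5062)·(-3) = -1.3739.
u_3 = w_3 + 5.4212·e_1 + 1.3739·e_2 = (0.4294, 1.0471, 1.6118, -2.4176).
‖u_3‖ = 3.1183, so e_3 = (0.1377, 0.3358, 0.5169, -0.7753).
Qᵀb = (-1.1785, 0.5785, -1.4733).
Back-substitute: x_3 = -1.4733/3.1183 = -0.4725.
x_2 = (0.5785 + 1.3739·(-0.4725))/6.1464 = -0.0115.
x_1 = (-1.1785 − 0.4714·(-0.0115) + 5.4212·(-0.4725))/4.2426 = -0.8802.

x = (-0.8802, -0.0115, -0.4725)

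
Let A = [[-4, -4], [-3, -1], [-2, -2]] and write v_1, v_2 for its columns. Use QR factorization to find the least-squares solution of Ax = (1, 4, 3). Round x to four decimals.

q_1 = v_1/‖v_1‖ = (-4, -3, -2)/5.3852 = (-0.7428, -0.5571, -0.3714).
r_{12} = q_1·v_2 = 4.2710.
u_2 = v_2 − 4.2710·q_1 = (-0.8276, 1.3793, -0.4138).
‖u_2‖ = 1.6609, so q_2 = (-0.4983, 0.8305, -0.2491).
Qᵀb = (-4.0853, 2.0761).
Back-substitute: x_2 = 2.0761/1.6609 = 1.2500.
x_1 = (-4.0853 − 4.2710·1.2500)/5.3852 = -1.7500.

x = (-1.7500, 1.2500)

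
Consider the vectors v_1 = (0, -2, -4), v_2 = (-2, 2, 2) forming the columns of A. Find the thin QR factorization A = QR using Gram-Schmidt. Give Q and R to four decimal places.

Q = [[0.0000, -0.9129], [-0.4472, 0.3651], [-0.8944, -0.1826]], R = [[4.4721, -2.6833], [0.0000, 2.1909]]

q_1 = v_1/‖v_1‖ = (0, -2, -4)/4.4721 = (0.0000, -0.4472, -0.8944).
r_{12} = q_1·v_2 = -2.6833.
u_2 = v_2 + 2.6833·q_1 = (-2.0000, 0.8000, -0.4000).
‖u_2‖ = 2.1909, so q_2 = (-0.9129, 0.3651, -0.1826).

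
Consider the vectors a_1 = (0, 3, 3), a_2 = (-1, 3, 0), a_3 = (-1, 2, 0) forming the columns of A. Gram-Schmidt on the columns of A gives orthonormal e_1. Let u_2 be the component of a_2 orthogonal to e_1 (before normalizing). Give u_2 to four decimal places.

a_1 = (0, 3, 3); ‖a_1‖ = 4.2426, so e_1 = (0.0000, 0.7071, 0.7071).
e_1·a_2 = 0.0000·(-1) + 0.7071·3 + 0.7071·0 = 2.1213.
u_2 = a_2 − 2.1213·e_1 = (-1.0000, 1.5000, -1.5000).

u_2 = (-1.0000, 1.5000, -1.5000)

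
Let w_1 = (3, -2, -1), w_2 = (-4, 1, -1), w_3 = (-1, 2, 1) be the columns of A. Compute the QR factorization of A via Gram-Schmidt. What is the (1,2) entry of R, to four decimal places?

r_{12} = -3.4744

w_1 = (3, -2, -1); ‖w_1‖ = 3.7417, so e_1 = (0.8018, -0.5345, -0.2673).
r_{12} = e_1·w_2 = -3.4744.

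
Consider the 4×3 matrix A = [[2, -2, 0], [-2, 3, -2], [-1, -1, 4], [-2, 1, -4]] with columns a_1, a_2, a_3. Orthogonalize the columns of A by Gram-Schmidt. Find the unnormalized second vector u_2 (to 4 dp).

u_2 = (-0.3077, 1.3077, -1.8462, -0.6923)

e_1 = a_1/‖a_1‖ = (2, -2, -1, -2)/3.6056 = (0.5547, -0.5547, -0.2774, -0.5547).
r_{12} = e_1·a_2 = -3.0509.
u_2 = a_2 + 3.0509·e_1 = (-0.3077, 1.3077, -1.8462, -0.6923).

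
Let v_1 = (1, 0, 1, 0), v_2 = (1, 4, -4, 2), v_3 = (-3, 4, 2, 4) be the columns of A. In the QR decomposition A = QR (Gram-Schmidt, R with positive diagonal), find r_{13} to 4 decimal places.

r_{13} = -0.7071

v_1 = (1, 0, 1, 0); ‖v_1‖ = 1.4142, so e_1 = (0.7071, 0.0000, 0.7071, 0.0000).
r_{13} = e_1·v_3 = -0.7071.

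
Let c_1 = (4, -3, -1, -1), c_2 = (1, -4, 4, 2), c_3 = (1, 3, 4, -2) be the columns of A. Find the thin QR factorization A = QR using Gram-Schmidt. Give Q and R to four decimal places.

c_1 = (4, -3, -1, -1); ‖c_1‖ = 5.1962, so q_1 = (0.7698, -0.5774, -0.1925, -0.1925).
q_1·c_2 = 0.7698·1 + (-0.5774)·(-4) + (-0.1925)·4 + (-0.1925)·2 = 1.9245.
u_2 = c_2 − 1.9245·q_1 = (-0.4815, -2.8889, 4.3704, 2.3704).
‖u_2‖ = 5.7703, so q_2 = (-0.0834, -0.5006, 0.7574, 0.4108).
q_1·c_3 = 0.7698·1 + (-0.5774)·3 + (-0.1925)·4 + (-0.1925)·(-2) = -1.3472; q_2·c_3 = (-0.0834)·1 + (-0.5006)·3 + 0.7574·4 + 0.4108·(-2) = 0.6226.
u_3 = c_3 + 1.3472·q_1 − 0.6226·q_2 = (2.0890, 2.5339, 3.2692, -2.5150).
‖u_3‖ = 5.2723, so q_3 = (0.3962, 0.4806, 0.6201, -0.4770).

Q = [[0.7698, -0.0834, 0.3962], [-0.5774, -0.5006, 0.4806], [-0.1925, 0.7574, 0.6201], [-0.1925, 0.4108, -0.4770]], R = [[5.1962, 1.9245, -1.3472], [0.0000, 5.7703, 0.6226], [0.0000, 0.0000, 5.2723]]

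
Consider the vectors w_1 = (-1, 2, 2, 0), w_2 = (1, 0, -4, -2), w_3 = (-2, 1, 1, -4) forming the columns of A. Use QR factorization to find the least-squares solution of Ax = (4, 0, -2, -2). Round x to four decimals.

x = (-0.0117, 0.7719, -0.1579)

q_1 = w_1/‖w_1‖ = (-1, 2, 2, 0)/3.0000 = (-0.3333, 0.6667, 0.6667, 0.0000).
r_{12} = q_1·w_2 = -3.0000.
u_2 = w_2 + 3.0000·q_1 = (0.0000, 2.0000, -2.0000, -2.0000).
‖u_2‖ = 3.4641, so q_2 = (0.0000, 0.5774, -0.5774, -0.5774).
r_{13} = q_1·w_3 = 2.0000; r_{23} = q_2·w_3 = 2.3094.
u_3 = w_3 − 2.0000·q_1 − 2.3094·q_2 = (-1.3333, -1.6667, 1.0000, -2.6667).
‖u_3‖ = 3.5590, so q_3 = (-0.3746, -0.4683, 0.2810, -0.7493).
Qᵀb = (-2.6667, 2.3094, -0.5620).
Back-substitute: x_3 = -0.5620/3.5590 = -0.1579.
x_2 = (2.3094 − 2.3094·(-0.1579))/3.4641 = 0.7719.
x_1 = (-2.6667 + 3.0000·0.7719 − 2.0000·(-0.1579))/3.0000 = -0.0117.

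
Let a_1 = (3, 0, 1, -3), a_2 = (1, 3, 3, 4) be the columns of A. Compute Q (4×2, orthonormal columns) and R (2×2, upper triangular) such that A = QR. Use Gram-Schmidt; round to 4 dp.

Q = [[0.6882, 0.3385], [0.0000, 0.5214], [0.2294, 0.5763], [-0.6882, 0.5305]], R = [[4.3589, -1.3765], [0.0000, 5.7537]]

a_1 = (3, 0, 1, -3); ‖a_1‖ = 4.3589, so e_1 = (0.6882, 0.0000, 0.2294, -0.6882).
e_1·a_2 = 0.6882·1 + 0.0000·3 + 0.2294·3 + (-0.6882)·4 = -1.3765.
u_2 = a_2 + 1.3765·e_1 = (1.9474, 3.0000, 3.3158, 3.0526).
‖u_2‖ = 5.7537, so e_2 = (0.3385, 0.5214, 0.5763, 0.5305).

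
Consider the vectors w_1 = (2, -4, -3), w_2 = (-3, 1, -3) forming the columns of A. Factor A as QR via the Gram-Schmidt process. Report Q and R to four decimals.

Q = [[0.3714, -0.6730], [-0.7428, 0.1980], [-0.5571, -0.7126]], R = [[5.3852, -0.1857], [0.0000, 4.3549]]

w_1 = (2, -4, -3); ‖w_1‖ = 5.3852, so e_1 = (0.3714, -0.7428, -0.5571).
e_1·w_2 = 0.3714·(-3) + (-0.7428)·1 + (-0.5571)·(-3) = -0.1857.
u_2 = w_2 + 0.1857·e_1 = (-2.9310, 0.8621, -3.1034).
‖u_2‖ = 4.3549, so e_2 = (-0.6730, 0.1980, -0.7126).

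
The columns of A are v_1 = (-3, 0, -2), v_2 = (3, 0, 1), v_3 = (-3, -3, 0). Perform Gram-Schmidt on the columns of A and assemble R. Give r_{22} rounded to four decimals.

e_1 = v_1/‖v_1‖ = (-3, 0, -2)/3.6056 = (-0.8321, 0.0000, -0.5547).
r_{12} = e_1·v_2 = -3.0509.
u_2 = v_2 + 3.0509·e_1 = (0.4615, 0.0000, -0.6923).
r_{22} = ‖u_2‖ = 0.8321.

r_{22} = 0.8321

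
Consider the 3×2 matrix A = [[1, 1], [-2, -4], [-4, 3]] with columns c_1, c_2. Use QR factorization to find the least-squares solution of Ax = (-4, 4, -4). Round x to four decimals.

q_1 = c_1/‖c_1‖ = (1, -2, -4)/4.5826 = (0.2182, -0.4364, -0.8729).
r_{12} = q_1·c_2 = -0.6547.
u_2 = c_2 + 0.6547·q_1 = (1.1429, -4.2857, 2.4286).
‖u_2‖ = 5.0568, so q_2 = (0.2260, -0.8475, 0.4803).
Qᵀb = (0.8729, -6.2151).
Back-substitute: x_2 = -6.2151/5.0568 = -1.2291.
x_1 = (0.8729 + 0.6547·(-1.2291))/4.5826 = 0.0149.

x = (0.0149, -1.2291)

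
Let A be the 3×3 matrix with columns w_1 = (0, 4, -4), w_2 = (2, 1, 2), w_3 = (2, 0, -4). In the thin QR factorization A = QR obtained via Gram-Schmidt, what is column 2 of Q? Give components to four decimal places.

w_1 = (0, 4, -4); ‖w_1‖ = 5.6569, so e_1 = (0.0000, 0.7071, -0.7071).
e_1·w_2 = 0.0000·2 + 0.7071·1 + (-0.7071)·2 = -0.7071.
u_2 = w_2 + 0.7071·e_1 = (2.0000, 1.5000, 1.5000).
‖u_2‖ = 2.9155, so e_2 = (0.6860, 0.5145, 0.5145).

e_2 = (0.6860, 0.5145, 0.5145)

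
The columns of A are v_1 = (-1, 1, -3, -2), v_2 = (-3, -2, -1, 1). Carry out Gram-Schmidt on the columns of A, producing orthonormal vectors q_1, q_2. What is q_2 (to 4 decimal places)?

q_2 = (-0.7468, -0.5558, -0.1563, 0.3300)

v_1 = (-1, 1, -3, -2); ‖v_1‖ = 3.8730, so q_1 = (-0.2582, 0.2582, -0.7746, -0.5164).
q_1·v_2 = (-0.2582)·(-3) + 0.2582·(-2) + (-0.7746)·(-1) + (-0.5164)·1 = 0.5164.
u_2 = v_2 − 0.5164·q_1 = (-2.8667, -2.1333, -0.6000, 1.2667).
‖u_2‖ = 3.8384, so q_2 = (-0.7468, -0.5558, -0.1563, 0.3300).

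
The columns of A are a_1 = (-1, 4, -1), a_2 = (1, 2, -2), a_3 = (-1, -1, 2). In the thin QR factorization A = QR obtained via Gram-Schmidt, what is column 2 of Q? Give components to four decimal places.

a_1 = (-1, 4, -1); ‖a_1‖ = 4.2426, so e_1 = (-0.2357, 0.9428, -0.2357).
e_1·a_2 = (-0.2357)·1 + 0.9428·2 + (-0.2357)·(-2) = 2.1213.
u_2 = a_2 − 2.1213·e_1 = (1.5000, 0.0000, -1.5000).
‖u_2‖ = 2.1213, so e_2 = (0.7071, 0.0000, -0.7071).

e_2 = (0.7071, 0.0000, -0.7071)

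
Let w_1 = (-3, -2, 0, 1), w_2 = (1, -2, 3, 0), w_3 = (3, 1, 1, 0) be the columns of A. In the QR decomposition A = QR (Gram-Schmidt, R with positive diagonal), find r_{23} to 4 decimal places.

r_{23} = 1.2823

w_1 = (-3, -2, 0, 1); ‖w_1‖ = 3.7417, so e_1 = (-0.8018, -0.5345, 0.0000, 0.2673).
e_1·w_2 = (-0.8018)·1 + (-0.5345)·(-2) + 0.0000·3 + 0.2673·0 = 0.2673.
u_2 = w_2 − 0.2673·e_1 = (1.2143, -1.8571, 3.0000, -0.0714).
‖u_2‖ = 3.7321, so e_2 = (0.3254, -0.4976, 0.8038, -0.0191).
r_{23} = e_2·w_3 = 1.2823.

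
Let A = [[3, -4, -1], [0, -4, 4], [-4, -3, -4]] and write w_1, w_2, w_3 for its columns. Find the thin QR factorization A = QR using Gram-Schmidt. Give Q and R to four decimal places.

Q = [[0.6000, -0.6247, -0.4998], [0.0000, -0.6247, 0.7809], [-0.8000, -0.4685, -0.3748]], R = [[5.0000, 0.0000, 2.6000], [0.0000, 6.4031, 0.0000], [0.0000, 0.0000, 5.1225]]

e_1 = w_1/‖w_1‖ = (3, 0, -4)/5.0000 = (0.6000, 0.0000, -0.8000).
r_{12} = e_1·w_2 = 0.0000.
u_2 = w_2 − 0.0000·e_1 = (-4.0000, -4.0000, -3.0000).
‖u_2‖ = 6.4031, so e_2 = (-0.6247, -0.6247, -0.4685).
r_{13} = e_1·w_3 = 2.6000; r_{23} = e_2·w_3 = 0.0000.
u_3 = w_3 − 2.6000·e_1 + 0.0000·e_2 = (-2.5600, 4.0000, -1.9200).
‖u_3‖ = 5.1225, so e_3 = (-0.4998, 0.7809, -0.3748).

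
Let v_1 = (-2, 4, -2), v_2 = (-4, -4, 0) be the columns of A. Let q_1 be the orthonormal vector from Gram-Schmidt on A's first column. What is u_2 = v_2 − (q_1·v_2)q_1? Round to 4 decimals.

u_2 = (-4.6667, -2.6667, -0.6667)

v_1 = (-2, 4, -2); ‖v_1‖ = 4.8990, so q_1 = (-0.4082, 0.8165, -0.4082).
q_1·v_2 = (-0.4082)·(-4) + 0.8165·(-4) + (-0.4082)·0 = -1.6330.
u_2 = v_2 + 1.6330·q_1 = (-4.6667, -2.6667, -0.6667).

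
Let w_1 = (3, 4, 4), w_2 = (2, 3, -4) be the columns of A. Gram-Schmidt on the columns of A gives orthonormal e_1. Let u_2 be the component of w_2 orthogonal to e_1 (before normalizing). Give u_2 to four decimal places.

e_1 = w_1/‖w_1‖ = (3, 4, 4)/6.4031 = (0.4685, 0.6247, 0.6247).
r_{12} = e_1·w_2 = 0.3123.
u_2 = w_2 − 0.3123·e_1 = (1.8537, 2.8049, -4.1951).

u_2 = (1.8537, 2.8049, -4.1951)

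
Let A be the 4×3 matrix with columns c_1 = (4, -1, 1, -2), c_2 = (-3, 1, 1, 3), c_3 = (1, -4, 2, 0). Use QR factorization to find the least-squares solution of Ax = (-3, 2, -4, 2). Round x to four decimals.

c_1 = (4, -1, 1, -2); ‖c_1‖ = 4.6904, so q_1 = (0.8528, -0.2132, 0.2132, -0.4264).
q_1·c_2 = 0.8528·(-3) + (-0.2132)·1 + 0.2132·1 + (-0.4264)·3 = -3.8376.
u_2 = c_2 + 3.8376·q_1 = (0.2727, 0.1818, 1.8182, 1.3636).
‖u_2‖ = 2.2962, so q_2 = (0.1188, 0.0792, 0.7918, 0.5939).
q_1·c_3 = 0.8528·1 + (-0.2132)·(-4) + 0.2132·2 + (-0.4264)·0 = 2.1320; q_2·c_3 = 0.1188·1 + 0.0792·(-4) + 0.7918·2 + 0.5939·0 = 1.3857.
u_3 = c_3 − 2.1320·q_1 − 1.3857·q_2 = (-0.9828, -3.6552, 0.4483, 0.0862).
‖u_3‖ = 3.8124, so q_3 = (-0.2578, -0.9588, 0.1176, 0.0226).
Qᵀb = (-4.6904, -2.1775, -1.5693).
Back-substitute: x_3 = -1.5693/3.8124 = -0.4116.
x_2 = (-2.1775 − 1.3857·(-0.4116))/2.2962 = -0.6999.
x_1 = (-4.6904 + 3.8376·(-0.6999) − 2.1320·(-0.4116))/4.6904 = -1.3855.

x = (-1.3855, -0.6999, -0.4116)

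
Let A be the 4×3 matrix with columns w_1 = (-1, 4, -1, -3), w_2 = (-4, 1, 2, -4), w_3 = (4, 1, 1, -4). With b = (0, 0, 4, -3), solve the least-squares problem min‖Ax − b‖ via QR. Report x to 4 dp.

x = (-0.5656, 0.7682, 0.5858)

w_1 = (-1, 4, -1, -3); ‖w_1‖ = 5.1962, so e_1 = (-0.1925, 0.7698, -0.1925, -0.5774).
e_1·w_2 = (-0.1925)·(-4) + 0.7698·1 + (-0.1925)·2 + (-0.5774)·(-4) = 3.4641.
u_2 = w_2 − 3.4641·e_1 = (-3.3333, -1.6667, 2.6667, -2.0000).
‖u_2‖ = 5.0000, so e_2 = (-0.6667, -0.3333, 0.5333, -0.4000).
e_1·w_3 = (-0.1925)·4 + 0.7698·1 + (-0.1925)·1 + (-0.5774)·(-4) = 2.1170; e_2·w_3 = (-0.6667)·4 + (-0.3333)·1 + 0.5333·1 + (-0.4000)·(-4) = -0.8667.
u_3 = w_3 − 2.1170·e_1 + 0.8667·e_2 = (3.8296, -0.9185, 1.8696, -3.1244).
‖u_3‖ = 5.3635, so e_3 = (0.7140, -0.1713, 0.3486, -0.5825).
Qᵀb = (0.9623, 3.3333, 3.1419).
Back-substitute: x_3 = 3.1419/5.3635 = 0.5858.
x_2 = (3.3333 + 0.8667·0.5858)/5.0000 = 0.7682.
x_1 = (0.9623 − 3.4641·0.7682 − 2.1170·0.5858)/5.1962 = -0.5656.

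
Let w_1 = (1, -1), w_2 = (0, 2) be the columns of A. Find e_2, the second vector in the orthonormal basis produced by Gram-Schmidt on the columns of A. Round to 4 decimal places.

e_1 = w_1/‖w_1‖ = (1, -1)/1.4142 = (0.7071, -0.7071).
r_{12} = e_1·w_2 = -1.4142.
u_2 = w_2 + 1.4142·e_1 = (1.0000, 1.0000).
‖u_2‖ = 1.4142, so e_2 = (0.7071, 0.7071).

e_2 = (0.7071, 0.7071)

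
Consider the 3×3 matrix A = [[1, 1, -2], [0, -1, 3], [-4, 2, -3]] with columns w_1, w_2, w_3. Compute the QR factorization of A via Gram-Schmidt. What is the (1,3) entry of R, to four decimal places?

r_{13} = 2.4254

w_1 = (1, 0, -4); ‖w_1‖ = 4.1231, so q_1 = (0.2425, 0.0000, -0.9701).
r_{13} = q_1·w_3 = 2.4254.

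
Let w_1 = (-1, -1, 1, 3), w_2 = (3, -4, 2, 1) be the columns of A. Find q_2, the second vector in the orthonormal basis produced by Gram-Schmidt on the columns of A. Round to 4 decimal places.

q_2 = (0.6736, -0.6736, 0.2887, -0.0962)

w_1 = (-1, -1, 1, 3); ‖w_1‖ = 3.4641, so q_1 = (-0.2887, -0.2887, 0.2887, 0.8660).
q_1·w_2 = (-0.2887)·3 + (-0.2887)·(-4) + 0.2887·2 + 0.8660·1 = 1.7321.
u_2 = w_2 − 1.7321·q_1 = (3.5000, -3.5000, 1.5000, -0.5000).
‖u_2‖ = 5.1962, so q_2 = (0.6736, -0.6736, 0.2887, -0.0962).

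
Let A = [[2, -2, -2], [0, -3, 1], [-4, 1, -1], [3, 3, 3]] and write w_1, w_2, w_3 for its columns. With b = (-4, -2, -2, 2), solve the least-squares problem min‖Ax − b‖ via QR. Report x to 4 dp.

x = (0.0000, 0.5455, 0.6061)

q_1 = w_1/‖w_1‖ = (2, 0, -4, 3)/5.3852 = (0.3714, 0.0000, -0.7428, 0.5571).
r_{12} = q_1·w_2 = 0.1857.
u_2 = w_2 − 0.1857·q_1 = (-2.0690, -3.0000, 1.1379, 2.8966).
‖u_2‖ = 4.7922, so q_2 = (-0.4317, -0.6260, 0.2375, 0.6044).
r_{13} = q_1·w_3 = 1.6713; r_{23} = q_2·w_3 = 1.8133.
u_3 = w_3 − 1.6713·q_1 − 1.8133·q_2 = (-1.8378, 2.1351, -0.1892, 0.9730).
‖u_3‖ = 2.9865, so q_3 = (-0.6154, 0.7149, -0.0633, 0.3258).
Qᵀb = (1.1142, 3.7129, 1.8100).
Back-substitute: x_3 = 1.8100/2.9865 = 0.6061.
x_2 = (3.7129 − 1.8133·0.6061)/4.7922 = 0.5455.
x_1 = (1.1142 − 0.1857·0.5455 − 1.6713·0.6061)/5.3852 = 0.0000.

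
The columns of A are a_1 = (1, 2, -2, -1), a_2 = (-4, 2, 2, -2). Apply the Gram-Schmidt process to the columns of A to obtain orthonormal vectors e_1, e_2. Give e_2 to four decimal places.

a_1 = (1, 2, -2, -1); ‖a_1‖ = 3.1623, so e_1 = (0.3162, 0.6325, -0.6325, -0.3162).
e_1·a_2 = 0.3162·(-4) + 0.6325·2 + (-0.6325)·2 + (-0.3162)·(-2) = -0.6325.
u_2 = a_2 + 0.6325·e_1 = (-3.8000, 2.4000, 1.6000, -2.2000).
‖u_2‖ = 5.2536, so e_2 = (-0.7233, 0.4568, 0.3046, -0.4188).

e_2 = (-0.7233, 0.4568, 0.3046, -0.4188)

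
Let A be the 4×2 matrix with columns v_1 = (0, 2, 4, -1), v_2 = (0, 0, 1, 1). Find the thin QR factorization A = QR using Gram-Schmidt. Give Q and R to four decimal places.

Q = [[0.0000, 0.0000], [0.4364, -0.2279], [0.8729, 0.3419], [-0.2182, 0.9117]], R = [[4.5826, 0.6547], [0.0000, 1.2536]]

e_1 = v_1/‖v_1‖ = (0, 2, 4, -1)/4.5826 = (0.0000, 0.4364, 0.8729, -0.2182).
r_{12} = e_1·v_2 = 0.6547.
u_2 = v_2 − 0.6547·e_1 = (0.0000, -0.2857, 0.4286, 1.1429).
‖u_2‖ = 1.2536, so e_2 = (0.0000, -0.2279, 0.3419, 0.9117).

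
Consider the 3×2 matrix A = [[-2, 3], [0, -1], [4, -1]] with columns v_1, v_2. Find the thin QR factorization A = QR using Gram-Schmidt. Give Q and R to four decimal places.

Q = [[-0.4472, 0.8165], [0.0000, -0.4082], [0.8944, 0.4082]], R = [[4.4721, -2.2361], [0.0000, 2.4495]]

q_1 = v_1/‖v_1‖ = (-2, 0, 4)/4.4721 = (-0.4472, 0.0000, 0.8944).
r_{12} = q_1·v_2 = -2.2361.
u_2 = v_2 + 2.2361·q_1 = (2.0000, -1.0000, 1.0000).
‖u_2‖ = 2.4495, so q_2 = (0.8165, -0.4082, 0.4082).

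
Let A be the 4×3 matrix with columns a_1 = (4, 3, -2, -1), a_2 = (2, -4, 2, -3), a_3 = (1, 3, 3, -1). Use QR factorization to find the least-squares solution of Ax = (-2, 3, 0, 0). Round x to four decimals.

a_1 = (4, 3, -2, -1); ‖a_1‖ = 5.4772, so q_1 = (0.7303, 0.5477, -0.3651, -0.1826).
q_1·a_2 = 0.7303·2 + 0.5477·(-4) + (-0.3651)·2 + (-0.1826)·(-3) = -0.9129.
u_2 = a_2 + 0.9129·q_1 = (2.6667, -3.5000, 1.6667, -3.1667).
‖u_2‖ = 5.6716, so q_2 = (0.4702, -0.6171, 0.2939, -0.5583).
q_1·a_3 = 0.7303·1 + 0.5477·3 + (-0.3651)·3 + (-0.1826)·(-1) = 1.4606; q_2·a_3 = 0.4702·1 + (-0.6171)·3 + 0.2939·3 + (-0.5583)·(-1) = 0.0588.
u_3 = a_3 − 1.4606·q_1 − 0.0588·q_2 = (-0.0943, 2.2363, 3.5161, -0.7005).
‖u_3‖ = 4.2265, so q_3 = (-0.0223, 0.5291, 0.8319, -0.1657).
Qᵀb = (0.1826, -2.7917, 1.6319).
Back-substitute: x_3 = 1.6319/4.2265 = 0.3861.
x_2 = (-2.7917 − 0.0588·0.3861)/5.6716 = -0.4962.
x_1 = (0.1826 + 0.9129·(-0.4962) − 1.4606·0.3861)/5.4772 = -0.1523.

x = (-0.1523, -0.4962, 0.3861)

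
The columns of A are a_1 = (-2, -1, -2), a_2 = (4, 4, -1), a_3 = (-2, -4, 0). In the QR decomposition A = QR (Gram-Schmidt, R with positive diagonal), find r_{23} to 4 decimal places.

r_{23} = -3.2299

a_1 = (-2, -1, -2); ‖a_1‖ = 3.0000, so e_1 = (-0.6667, -0.3333, -0.6667).
e_1·a_2 = (-0.6667)·4 + (-0.3333)·4 + (-0.6667)·(-1) = -3.3333.
u_2 = a_2 + 3.3333·e_1 = (1.7778, 2.8889, -3.2222).
‖u_2‖ = 4.6786, so e_2 = (0.3800, 0.6175, -0.6887).
r_{23} = e_2·a_3 = -3.2299.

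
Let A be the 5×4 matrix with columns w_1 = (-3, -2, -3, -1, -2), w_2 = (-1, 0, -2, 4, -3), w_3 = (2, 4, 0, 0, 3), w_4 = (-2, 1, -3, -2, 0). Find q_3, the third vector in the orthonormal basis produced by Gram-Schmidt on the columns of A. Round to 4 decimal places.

q_1 = w_1/‖w_1‖ = (-3, -2, -3, -1, -2)/5.1962 = (-0.5774, -0.3849, -0.5774, -0.1925, -0.3849).
r_{12} = q_1·w_2 = 2.1170.
u_2 = w_2 − 2.1170·q_1 = (0.2222, 0.8148, -0.7778, 4.4074, -2.1852).
‖u_2‖ = 5.0516, so q_2 = (0.0440, 0.1613, -0.1540, 0.8725, -0.4326).
r_{13} = q_1·w_3 = -3.8490; r_{23} = q_2·w_3 = -0.5645.
u_3 = w_3 + 3.8490·q_1 + 0.5645·q_2 = (-0.1974, 2.6096, -2.3091, -0.2482, 1.2743).
‖u_3‖ = 3.7238, so q_3 = (-0.0530, 0.7008, -0.6201, -0.0666, 0.3422).

q_3 = (-0.0530, 0.7008, -0.6201, -0.0666, 0.3422)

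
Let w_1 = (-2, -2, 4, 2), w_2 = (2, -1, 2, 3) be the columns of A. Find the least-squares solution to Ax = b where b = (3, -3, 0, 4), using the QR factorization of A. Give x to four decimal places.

w_1 = (-2, -2, 4, 2); ‖w_1‖ = 5.2915, so q_1 = (-0.3780, -0.3780, 0.7559, 0.3780).
q_1·w_2 = (-0.3780)·2 + (-0.3780)·(-1) + 0.7559·2 + 0.3780·3 = 2.2678.
u_2 = w_2 − 2.2678·q_1 = (2.8571, -0.1429, 0.2857, 2.1429).
‖u_2‖ = 3.5857, so q_2 = (0.7968, -0.0398, 0.0797, 0.5976).
Qᵀb = (1.5119, 4.9004).
Back-substitute: x_2 = 4.9004/3.5857 = 1.3667.
x_1 = (1.5119 − 2.2678·1.3667)/5.2915 = -0.3000.

x = (-0.3000, 1.3667)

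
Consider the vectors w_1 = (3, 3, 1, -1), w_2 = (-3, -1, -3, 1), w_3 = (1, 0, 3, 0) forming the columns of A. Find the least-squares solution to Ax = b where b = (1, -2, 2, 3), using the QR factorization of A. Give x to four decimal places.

w_1 = (3, 3, 1, -1); ‖w_1‖ = 4.4721, so q_1 = (0.6708, 0.6708, 0.2236, -0.2236).
q_1·w_2 = 0.6708·(-3) + 0.6708·(-1) + 0.2236·(-3) + (-0.2236)·1 = -3.5777.
u_2 = w_2 + 3.5777·q_1 = (-0.6000, 1.4000, -2.2000, 0.2000).
‖u_2‖ = 2.6833, so q_2 = (-0.2236, 0.5217, -0.8199, 0.0745).
q_1·w_3 = 0.6708·1 + 0.6708·0 + 0.2236·3 + (-0.2236)·0 = 1.3416; q_2·w_3 = (-0.2236)·1 + 0.5217·0 + (-0.8199)·3 + 0.0745·0 = -2.6833.
u_3 = w_3 − 1.3416·q_1 + 2.6833·q_2 = (-0.5000, 0.5000, 0.5000, 0.5000).
‖u_3‖ = 1.0000, so q_3 = (-0.5000, 0.5000, 0.5000, 0.5000).
Qᵀb = (-0.8944, -2.6833, 1.0000).
Back-substitute: x_3 = 1.0000/1.0000 = 1.0000.
x_2 = (-2.6833 + 2.6833·1.0000)/2.6833 = 0.0000.
x_1 = (-0.8944 + 3.5777·0.0000 − 1.3416·1.0000)/4.4721 = -0.5000.

x = (-0.5000, 0.0000, 1.0000)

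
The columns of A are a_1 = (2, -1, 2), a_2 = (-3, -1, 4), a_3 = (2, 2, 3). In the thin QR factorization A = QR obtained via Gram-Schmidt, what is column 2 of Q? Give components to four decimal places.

a_1 = (2, -1, 2); ‖a_1‖ = 3.0000, so e_1 = (0.6667, -0.3333, 0.6667).
e_1·a_2 = 0.6667·(-3) + (-0.3333)·(-1) + 0.6667·4 = 1.0000.
u_2 = a_2 − 1.0000·e_1 = (-3.6667, -0.6667, 3.3333).
‖u_2‖ = 5.0000, so e_2 = (-0.7333, -0.1333, 0.6667).

e_2 = (-0.7333, -0.1333, 0.6667)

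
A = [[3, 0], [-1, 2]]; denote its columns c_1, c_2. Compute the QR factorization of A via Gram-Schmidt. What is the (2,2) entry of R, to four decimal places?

c_1 = (3, -1); ‖c_1‖ = 3.1623, so q_1 = (0.9487, -0.3162).
q_1·c_2 = 0.9487·0 + (-0.3162)·2 = -0.6325.
u_2 = c_2 + 0.6325·q_1 = (0.6000, 1.8000).
r_{22} = ‖u_2‖ = 1.8974.

r_{22} = 1.8974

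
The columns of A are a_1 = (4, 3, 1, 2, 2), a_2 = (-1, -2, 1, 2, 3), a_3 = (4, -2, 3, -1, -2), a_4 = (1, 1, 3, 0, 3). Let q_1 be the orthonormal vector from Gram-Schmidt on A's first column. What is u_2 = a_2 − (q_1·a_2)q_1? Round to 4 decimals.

u_2 = (-1.1176, -2.0882, 0.9706, 1.9412, 2.9412)

a_1 = (4, 3, 1, 2, 2); ‖a_1‖ = 5.8310, so q_1 = (0.6860, 0.5145, 0.1715, 0.3430, 0.3430).
q_1·a_2 = 0.6860·(-1) + 0.5145·(-2) + 0.1715·1 + 0.3430·2 + 0.3430·3 = 0.1715.
u_2 = a_2 − 0.1715·q_1 = (-1.1176, -2.0882, 0.9706, 1.9412, 2.9412).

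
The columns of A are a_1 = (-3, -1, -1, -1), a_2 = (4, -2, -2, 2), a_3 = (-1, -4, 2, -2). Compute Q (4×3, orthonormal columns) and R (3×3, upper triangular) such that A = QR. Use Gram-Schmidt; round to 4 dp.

Q = [[-0.8660, 0.3382, 0.1340], [-0.2887, -0.6389, -0.6921], [-0.2887, -0.6389, 0.6252], [-0.2887, 0.2631, -0.3349]], R = [[3.4641, -2.8868, 2.0207], [0.0000, 4.4347, 0.4134], [0.0000, 0.0000, 4.5548]]

q_1 = a_1/‖a_1‖ = (-3, -1, -1, -1)/3.4641 = (-0.8660, -0.2887, -0.2887, -0.2887).
r_{12} = q_1·a_2 = -2.8868.
u_2 = a_2 + 2.8868·q_1 = (1.5000, -2.8333, -2.8333, 1.1667).
‖u_2‖ = 4.4347, so q_2 = (0.3382, -0.6389, -0.6389, 0.2631).
r_{13} = q_1·a_3 = 2.0207; r_{23} = q_2·a_3 = 0.4134.
u_3 = a_3 − 2.0207·q_1 − 0.4134·q_2 = (0.6102, -3.1525, 2.8475, -1.5254).
‖u_3‖ = 4.5548, so q_3 = (0.1340, -0.6921, 0.6252, -0.3349).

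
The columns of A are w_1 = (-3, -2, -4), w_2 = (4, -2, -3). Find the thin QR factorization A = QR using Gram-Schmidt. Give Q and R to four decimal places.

Q = [[-0.5571, 0.8275], [-0.3714, -0.3233], [-0.7428, -0.4590]], R = [[5.3852, 0.7428], [0.0000, 5.3337]]

q_1 = w_1/‖w_1‖ = (-3, -2, -4)/5.3852 = (-0.5571, -0.3714, -0.7428).
r_{12} = q_1·w_2 = 0.7428.
u_2 = w_2 − 0.7428·q_1 = (4.4138, -1.7241, -2.4483).
‖u_2‖ = 5.3337, so q_2 = (0.8275, -0.3233, -0.4590).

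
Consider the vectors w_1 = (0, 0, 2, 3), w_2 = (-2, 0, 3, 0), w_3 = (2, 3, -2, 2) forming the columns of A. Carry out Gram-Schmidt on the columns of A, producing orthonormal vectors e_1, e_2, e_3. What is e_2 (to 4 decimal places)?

e_2 = (-0.6253, 0.0000, 0.6493, -0.4329)

w_1 = (0, 0, 2, 3); ‖w_1‖ = 3.6056, so e_1 = (0.0000, 0.0000, 0.5547, 0.8321).
e_1·w_2 = 0.0000·(-2) + 0.0000·0 + 0.5547·3 + 0.8321·0 = 1.6641.
u_2 = w_2 − 1.6641·e_1 = (-2.0000, 0.0000, 2.0769, -1.3846).
‖u_2‖ = 3.1986, so e_2 = (-0.6253, 0.0000, 0.6493, -0.4329).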